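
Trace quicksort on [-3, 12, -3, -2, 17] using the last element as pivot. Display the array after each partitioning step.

Partition 1: pivot=17 at index 4 -> [-3, 12, -3, -2, 17]
Partition 2: pivot=-2 at index 2 -> [-3, -3, -2, 12, 17]
Partition 3: pivot=-3 at index 1 -> [-3, -3, -2, 12, 17]


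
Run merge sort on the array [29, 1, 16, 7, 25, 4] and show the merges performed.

Divide and conquer:
  Merge [1] + [16] -> [1, 16]
  Merge [29] + [1, 16] -> [1, 16, 29]
  Merge [25] + [4] -> [4, 25]
  Merge [7] + [4, 25] -> [4, 7, 25]
  Merge [1, 16, 29] + [4, 7, 25] -> [1, 4, 7, 16, 25, 29]


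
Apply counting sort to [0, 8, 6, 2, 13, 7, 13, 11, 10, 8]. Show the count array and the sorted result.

Count array: [1, 0, 1, 0, 0, 0, 1, 1, 2, 0, 1, 1, 0, 2]
(count[i] = number of elements equal to i)
Cumulative count: [1, 1, 2, 2, 2, 2, 3, 4, 6, 6, 7, 8, 8, 10]
Sorted: [0, 2, 6, 7, 8, 8, 10, 11, 13, 13]


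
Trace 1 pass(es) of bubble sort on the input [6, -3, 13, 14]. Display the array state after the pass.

After pass 1: [-3, 6, 13, 14] (1 swaps)
Total swaps: 1


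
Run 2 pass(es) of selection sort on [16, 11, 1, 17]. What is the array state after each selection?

Pass 1: Select minimum 1 at index 2, swap -> [1, 11, 16, 17]
Pass 2: Select minimum 11 at index 1, swap -> [1, 11, 16, 17]


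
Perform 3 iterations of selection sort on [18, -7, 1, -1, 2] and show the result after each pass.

Pass 1: Select minimum -7 at index 1, swap -> [-7, 18, 1, -1, 2]
Pass 2: Select minimum -1 at index 3, swap -> [-7, -1, 1, 18, 2]
Pass 3: Select minimum 1 at index 2, swap -> [-7, -1, 1, 18, 2]


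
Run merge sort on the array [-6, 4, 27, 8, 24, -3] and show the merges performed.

Divide and conquer:
  Merge [4] + [27] -> [4, 27]
  Merge [-6] + [4, 27] -> [-6, 4, 27]
  Merge [24] + [-3] -> [-3, 24]
  Merge [8] + [-3, 24] -> [-3, 8, 24]
  Merge [-6, 4, 27] + [-3, 8, 24] -> [-6, -3, 4, 8, 24, 27]


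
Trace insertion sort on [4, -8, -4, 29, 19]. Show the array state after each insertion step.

First element 4 is already 'sorted'
Insert -8: shifted 1 elements -> [-8, 4, -4, 29, 19]
Insert -4: shifted 1 elements -> [-8, -4, 4, 29, 19]
Insert 29: shifted 0 elements -> [-8, -4, 4, 29, 19]
Insert 19: shifted 1 elements -> [-8, -4, 4, 19, 29]


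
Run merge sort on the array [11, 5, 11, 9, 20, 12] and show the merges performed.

Divide and conquer:
  Merge [5] + [11] -> [5, 11]
  Merge [11] + [5, 11] -> [5, 11, 11]
  Merge [20] + [12] -> [12, 20]
  Merge [9] + [12, 20] -> [9, 12, 20]
  Merge [5, 11, 11] + [9, 12, 20] -> [5, 9, 11, 11, 12, 20]


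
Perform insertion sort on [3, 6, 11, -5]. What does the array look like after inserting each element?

First element 3 is already 'sorted'
Insert 6: shifted 0 elements -> [3, 6, 11, -5]
Insert 11: shifted 0 elements -> [3, 6, 11, -5]
Insert -5: shifted 3 elements -> [-5, 3, 6, 11]


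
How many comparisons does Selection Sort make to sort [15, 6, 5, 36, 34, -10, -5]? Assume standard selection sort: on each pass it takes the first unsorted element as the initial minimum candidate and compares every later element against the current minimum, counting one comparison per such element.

Pass 1: scan indices 1..6 for the minimum = 6 comparison(s); min is -10, place at index 0 -> [-10, 6, 5, 36, 34, 15, -5]
Pass 2: scan indices 2..6 for the minimum = 5 comparison(s); min is -5, place at index 1 -> [-10, -5, 5, 36, 34, 15, 6]
Pass 3: scan indices 3..6 for the minimum = 4 comparison(s); min is 5, place at index 2 -> [-10, -5, 5, 36, 34, 15, 6]
Pass 4: scan indices 4..6 for the minimum = 3 comparison(s); min is 6, place at index 3 -> [-10, -5, 5, 6, 34, 15, 36]
Pass 5: scan indices 5..6 for the minimum = 2 comparison(s); min is 15, place at index 4 -> [-10, -5, 5, 6, 15, 34, 36]
Pass 6: scan indices 6..6 for the minimum = 1 comparison(s); min is 34, place at index 5 -> [-10, -5, 5, 6, 15, 34, 36]
Selection sort always scans the whole unsorted suffix, so the count is (n-1) + (n-2) + ... + 1 = n(n-1)/2 = 7*6/2 = 21 regardless of the input order.
Total comparisons: 6 + 5 + 4 + 3 + 2 + 1 = 21


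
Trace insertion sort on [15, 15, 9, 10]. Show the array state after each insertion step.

First element 15 is already 'sorted'
Insert 15: shifted 0 elements -> [15, 15, 9, 10]
Insert 9: shifted 2 elements -> [9, 15, 15, 10]
Insert 10: shifted 2 elements -> [9, 10, 15, 15]


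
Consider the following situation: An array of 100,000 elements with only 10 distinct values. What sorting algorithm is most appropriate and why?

Best choice: 3-way quicksort or Counting sort
Reason: 3-way (Dutch national flag) partitioning groups every copy of the pivot together, so with only d=10 distinct keys quicksort finishes in O(n log d) expected time, which is effectively linear; counting sort runs in O(n + k) where k is the size of the key range (not the number of distinct values), so it is linear when the 10 values are integers drawn from a small known range


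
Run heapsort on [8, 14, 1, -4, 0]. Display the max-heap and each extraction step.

Build heap: [14, 8, 1, -4, 0]
Extract 14: [8, 0, 1, -4, 14]
Extract 8: [1, 0, -4, 8, 14]
Extract 1: [0, -4, 1, 8, 14]
Extract 0: [-4, 0, 1, 8, 14]


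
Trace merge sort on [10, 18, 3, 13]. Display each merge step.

Divide and conquer:
  Merge [10] + [18] -> [10, 18]
  Merge [3] + [13] -> [3, 13]
  Merge [10, 18] + [3, 13] -> [3, 10, 13, 18]


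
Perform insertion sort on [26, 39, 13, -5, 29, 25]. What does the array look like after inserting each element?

First element 26 is already 'sorted'
Insert 39: shifted 0 elements -> [26, 39, 13, -5, 29, 25]
Insert 13: shifted 2 elements -> [13, 26, 39, -5, 29, 25]
Insert -5: shifted 3 elements -> [-5, 13, 26, 39, 29, 25]
Insert 29: shifted 1 elements -> [-5, 13, 26, 29, 39, 25]
Insert 25: shifted 3 elements -> [-5, 13, 25, 26, 29, 39]


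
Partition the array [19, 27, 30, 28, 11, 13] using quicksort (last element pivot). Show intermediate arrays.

Partition 1: pivot=13 at index 1 -> [11, 13, 30, 28, 19, 27]
Partition 2: pivot=27 at index 3 -> [11, 13, 19, 27, 30, 28]
Partition 3: pivot=28 at index 4 -> [11, 13, 19, 27, 28, 30]


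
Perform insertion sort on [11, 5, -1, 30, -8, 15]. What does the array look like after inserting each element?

First element 11 is already 'sorted'
Insert 5: shifted 1 elements -> [5, 11, -1, 30, -8, 15]
Insert -1: shifted 2 elements -> [-1, 5, 11, 30, -8, 15]
Insert 30: shifted 0 elements -> [-1, 5, 11, 30, -8, 15]
Insert -8: shifted 4 elements -> [-8, -1, 5, 11, 30, 15]
Insert 15: shifted 1 elements -> [-8, -1, 5, 11, 15, 30]


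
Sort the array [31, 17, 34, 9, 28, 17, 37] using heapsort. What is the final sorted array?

Build heap: [37, 28, 34, 9, 17, 17, 31]
Extract 37: [34, 28, 31, 9, 17, 17, 37]
Extract 34: [31, 28, 17, 9, 17, 34, 37]
Extract 31: [28, 17, 17, 9, 31, 34, 37]
Extract 28: [17, 9, 17, 28, 31, 34, 37]
Extract 17: [17, 9, 17, 28, 31, 34, 37]
Extract 17: [9, 17, 17, 28, 31, 34, 37]


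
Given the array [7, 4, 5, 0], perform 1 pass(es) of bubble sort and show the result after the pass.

After pass 1: [4, 5, 0, 7] (3 swaps)
Total swaps: 3


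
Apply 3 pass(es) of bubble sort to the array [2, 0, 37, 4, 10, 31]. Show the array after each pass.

After pass 1: [0, 2, 4, 10, 31, 37] (4 swaps)
After pass 2: [0, 2, 4, 10, 31, 37] (0 swaps)
After pass 3: [0, 2, 4, 10, 31, 37] (0 swaps)
Total swaps: 4


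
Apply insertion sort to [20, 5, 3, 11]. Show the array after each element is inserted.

First element 20 is already 'sorted'
Insert 5: shifted 1 elements -> [5, 20, 3, 11]
Insert 3: shifted 2 elements -> [3, 5, 20, 11]
Insert 11: shifted 1 elements -> [3, 5, 11, 20]


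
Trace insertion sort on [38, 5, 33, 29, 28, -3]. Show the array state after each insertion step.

First element 38 is already 'sorted'
Insert 5: shifted 1 elements -> [5, 38, 33, 29, 28, -3]
Insert 33: shifted 1 elements -> [5, 33, 38, 29, 28, -3]
Insert 29: shifted 2 elements -> [5, 29, 33, 38, 28, -3]
Insert 28: shifted 3 elements -> [5, 28, 29, 33, 38, -3]
Insert -3: shifted 5 elements -> [-3, 5, 28, 29, 33, 38]


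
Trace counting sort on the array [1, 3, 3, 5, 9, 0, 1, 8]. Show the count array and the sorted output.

Count array: [1, 2, 0, 2, 0, 1, 0, 0, 1, 1]
(count[i] = number of elements equal to i)
Cumulative count: [1, 3, 3, 5, 5, 6, 6, 6, 7, 8]
Sorted: [0, 1, 1, 3, 3, 5, 8, 9]


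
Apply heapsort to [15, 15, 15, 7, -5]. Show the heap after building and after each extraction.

Build heap: [15, 15, 15, 7, -5]
Extract 15: [15, 7, 15, -5, 15]
Extract 15: [15, 7, -5, 15, 15]
Extract 15: [7, -5, 15, 15, 15]
Extract 7: [-5, 7, 15, 15, 15]


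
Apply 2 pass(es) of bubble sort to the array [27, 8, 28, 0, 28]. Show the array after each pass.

After pass 1: [8, 27, 0, 28, 28] (2 swaps)
After pass 2: [8, 0, 27, 28, 28] (1 swaps)
Total swaps: 3


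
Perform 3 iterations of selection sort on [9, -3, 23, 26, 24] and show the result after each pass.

Pass 1: Select minimum -3 at index 1, swap -> [-3, 9, 23, 26, 24]
Pass 2: Select minimum 9 at index 1, swap -> [-3, 9, 23, 26, 24]
Pass 3: Select minimum 23 at index 2, swap -> [-3, 9, 23, 26, 24]


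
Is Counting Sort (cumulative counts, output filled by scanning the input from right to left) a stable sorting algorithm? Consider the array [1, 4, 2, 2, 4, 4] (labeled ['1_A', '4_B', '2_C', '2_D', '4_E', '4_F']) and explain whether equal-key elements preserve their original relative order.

Trace Counting Sort on the labeled array (the key is the number; the letter only tracks identity):
  Counts for values 0..4: [0, 1, 2, 0, 3]
  Cumulative counts: [0, 1, 3, 3, 6]
  Scan right to left: place 4_F at output index 5
  Scan right to left: place 4_E at output index 4
  Scan right to left: place 2_D at output index 2
  Scan right to left: place 2_C at output index 1
  Scan right to left: place 4_B at output index 3
  Scan right to left: place 1_A at output index 0
  Output: [1_A, 2_C, 2_D, 4_B, 4_E, 4_F]
Equal keys:
  value 2: originally 2_C, 2_D; after sorting 2_C, 2_D -> order preserved
  value 4: originally 4_B, 4_E, 4_F; after sorting 4_B, 4_E, 4_F -> order preserved
All equal keys kept their original relative order. Counting Sort is stable: scanning the input right to left with decreasing cumulative counts places later duplicates at later output positions.
Answer: Stable


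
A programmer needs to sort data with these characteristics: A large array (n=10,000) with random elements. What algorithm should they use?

Best choice: Quicksort or Mergesort
Reason: Both have O(n log n) average case; quicksort has lower constant factors


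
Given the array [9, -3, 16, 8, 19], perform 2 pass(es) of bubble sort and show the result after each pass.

After pass 1: [-3, 9, 8, 16, 19] (2 swaps)
After pass 2: [-3, 8, 9, 16, 19] (1 swaps)
Total swaps: 3


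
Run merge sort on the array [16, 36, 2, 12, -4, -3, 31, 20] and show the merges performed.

Divide and conquer:
  Merge [16] + [36] -> [16, 36]
  Merge [2] + [12] -> [2, 12]
  Merge [16, 36] + [2, 12] -> [2, 12, 16, 36]
  Merge [-4] + [-3] -> [-4, -3]
  Merge [31] + [20] -> [20, 31]
  Merge [-4, -3] + [20, 31] -> [-4, -3, 20, 31]
  Merge [2, 12, 16, 36] + [-4, -3, 20, 31] -> [-4, -3, 2, 12, 16, 20, 31, 36]


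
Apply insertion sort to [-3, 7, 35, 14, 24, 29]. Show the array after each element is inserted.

First element -3 is already 'sorted'
Insert 7: shifted 0 elements -> [-3, 7, 35, 14, 24, 29]
Insert 35: shifted 0 elements -> [-3, 7, 35, 14, 24, 29]
Insert 14: shifted 1 elements -> [-3, 7, 14, 35, 24, 29]
Insert 24: shifted 1 elements -> [-3, 7, 14, 24, 35, 29]
Insert 29: shifted 1 elements -> [-3, 7, 14, 24, 29, 35]


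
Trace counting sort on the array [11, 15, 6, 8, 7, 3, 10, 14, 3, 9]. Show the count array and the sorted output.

Count array: [0, 0, 0, 2, 0, 0, 1, 1, 1, 1, 1, 1, 0, 0, 1, 1]
(count[i] = number of elements equal to i)
Cumulative count: [0, 0, 0, 2, 2, 2, 3, 4, 5, 6, 7, 8, 8, 8, 9, 10]
Sorted: [3, 3, 6, 7, 8, 9, 10, 11, 14, 15]


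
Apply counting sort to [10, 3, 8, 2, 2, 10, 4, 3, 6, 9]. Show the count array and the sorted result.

Count array: [0, 0, 2, 2, 1, 0, 1, 0, 1, 1, 2]
(count[i] = number of elements equal to i)
Cumulative count: [0, 0, 2, 4, 5, 5, 6, 6, 7, 8, 10]
Sorted: [2, 2, 3, 3, 4, 6, 8, 9, 10, 10]


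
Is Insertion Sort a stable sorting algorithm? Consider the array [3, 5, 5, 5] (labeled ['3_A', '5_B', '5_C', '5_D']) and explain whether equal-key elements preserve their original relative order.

Trace Insertion Sort on the labeled array (the key is the number; the letter only tracks identity):
  Insert 5_B at index 1: [3_A, 5_B, 5_C, 5_D]
  Insert 5_C at index 2: [3_A, 5_B, 5_C, 5_D]
  Insert 5_D at index 3: [3_A, 5_B, 5_C, 5_D]
Final order: [3_A, 5_B, 5_C, 5_D]
Equal keys:
  value 5: originally 5_B, 5_C, 5_D; after sorting 5_B, 5_C, 5_D -> order preserved
All equal keys kept their original relative order. Insertion Sort is stable: elements are shifted only while they are strictly greater than the key, so a key is inserted after any equal elements already placed.
Answer: Stable


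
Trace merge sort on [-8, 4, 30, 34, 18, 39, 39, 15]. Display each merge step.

Divide and conquer:
  Merge [-8] + [4] -> [-8, 4]
  Merge [30] + [34] -> [30, 34]
  Merge [-8, 4] + [30, 34] -> [-8, 4, 30, 34]
  Merge [18] + [39] -> [18, 39]
  Merge [39] + [15] -> [15, 39]
  Merge [18, 39] + [15, 39] -> [15, 18, 39, 39]
  Merge [-8, 4, 30, 34] + [15, 18, 39, 39] -> [-8, 4, 15, 18, 30, 34, 39, 39]


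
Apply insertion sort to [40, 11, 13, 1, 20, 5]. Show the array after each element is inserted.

First element 40 is already 'sorted'
Insert 11: shifted 1 elements -> [11, 40, 13, 1, 20, 5]
Insert 13: shifted 1 elements -> [11, 13, 40, 1, 20, 5]
Insert 1: shifted 3 elements -> [1, 11, 13, 40, 20, 5]
Insert 20: shifted 1 elements -> [1, 11, 13, 20, 40, 5]
Insert 5: shifted 4 elements -> [1, 5, 11, 13, 20, 40]


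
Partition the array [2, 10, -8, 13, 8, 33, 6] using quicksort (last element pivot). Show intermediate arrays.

Partition 1: pivot=6 at index 2 -> [2, -8, 6, 13, 8, 33, 10]
Partition 2: pivot=-8 at index 0 -> [-8, 2, 6, 13, 8, 33, 10]
Partition 3: pivot=10 at index 4 -> [-8, 2, 6, 8, 10, 33, 13]
Partition 4: pivot=13 at index 5 -> [-8, 2, 6, 8, 10, 13, 33]


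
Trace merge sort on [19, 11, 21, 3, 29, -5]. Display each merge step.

Divide and conquer:
  Merge [11] + [21] -> [11, 21]
  Merge [19] + [11, 21] -> [11, 19, 21]
  Merge [29] + [-5] -> [-5, 29]
  Merge [3] + [-5, 29] -> [-5, 3, 29]
  Merge [11, 19, 21] + [-5, 3, 29] -> [-5, 3, 11, 19, 21, 29]


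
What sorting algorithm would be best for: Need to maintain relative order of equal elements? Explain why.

Best choice: Merge sort or Insertion sort
Reason: Both are stable; quicksort and heapsort are not stable


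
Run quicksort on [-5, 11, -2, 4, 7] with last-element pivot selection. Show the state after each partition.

Partition 1: pivot=7 at index 3 -> [-5, -2, 4, 7, 11]
Partition 2: pivot=4 at index 2 -> [-5, -2, 4, 7, 11]
Partition 3: pivot=-2 at index 1 -> [-5, -2, 4, 7, 11]


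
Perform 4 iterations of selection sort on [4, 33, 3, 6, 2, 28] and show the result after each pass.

Pass 1: Select minimum 2 at index 4, swap -> [2, 33, 3, 6, 4, 28]
Pass 2: Select minimum 3 at index 2, swap -> [2, 3, 33, 6, 4, 28]
Pass 3: Select minimum 4 at index 4, swap -> [2, 3, 4, 6, 33, 28]
Pass 4: Select minimum 6 at index 3, swap -> [2, 3, 4, 6, 33, 28]


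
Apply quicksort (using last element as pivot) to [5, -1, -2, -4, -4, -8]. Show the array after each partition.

Partition 1: pivot=-8 at index 0 -> [-8, -1, -2, -4, -4, 5]
Partition 2: pivot=5 at index 5 -> [-8, -1, -2, -4, -4, 5]
Partition 3: pivot=-4 at index 2 -> [-8, -4, -4, -1, -2, 5]
Partition 4: pivot=-2 at index 3 -> [-8, -4, -4, -2, -1, 5]


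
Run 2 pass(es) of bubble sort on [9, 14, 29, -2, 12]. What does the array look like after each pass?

After pass 1: [9, 14, -2, 12, 29] (2 swaps)
After pass 2: [9, -2, 12, 14, 29] (2 swaps)
Total swaps: 4


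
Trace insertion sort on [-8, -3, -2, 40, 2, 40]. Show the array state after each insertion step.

First element -8 is already 'sorted'
Insert -3: shifted 0 elements -> [-8, -3, -2, 40, 2, 40]
Insert -2: shifted 0 elements -> [-8, -3, -2, 40, 2, 40]
Insert 40: shifted 0 elements -> [-8, -3, -2, 40, 2, 40]
Insert 2: shifted 1 elements -> [-8, -3, -2, 2, 40, 40]
Insert 40: shifted 0 elements -> [-8, -3, -2, 2, 40, 40]


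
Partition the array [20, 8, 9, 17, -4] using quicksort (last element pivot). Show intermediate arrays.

Partition 1: pivot=-4 at index 0 -> [-4, 8, 9, 17, 20]
Partition 2: pivot=20 at index 4 -> [-4, 8, 9, 17, 20]
Partition 3: pivot=17 at index 3 -> [-4, 8, 9, 17, 20]
Partition 4: pivot=9 at index 2 -> [-4, 8, 9, 17, 20]


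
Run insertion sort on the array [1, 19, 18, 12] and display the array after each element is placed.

First element 1 is already 'sorted'
Insert 19: shifted 0 elements -> [1, 19, 18, 12]
Insert 18: shifted 1 elements -> [1, 18, 19, 12]
Insert 12: shifted 2 elements -> [1, 12, 18, 19]


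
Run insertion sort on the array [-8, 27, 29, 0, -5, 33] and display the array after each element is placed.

First element -8 is already 'sorted'
Insert 27: shifted 0 elements -> [-8, 27, 29, 0, -5, 33]
Insert 29: shifted 0 elements -> [-8, 27, 29, 0, -5, 33]
Insert 0: shifted 2 elements -> [-8, 0, 27, 29, -5, 33]
Insert -5: shifted 3 elements -> [-8, -5, 0, 27, 29, 33]
Insert 33: shifted 0 elements -> [-8, -5, 0, 27, 29, 33]


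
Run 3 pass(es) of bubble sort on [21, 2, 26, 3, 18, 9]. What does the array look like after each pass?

After pass 1: [2, 21, 3, 18, 9, 26] (4 swaps)
After pass 2: [2, 3, 18, 9, 21, 26] (3 swaps)
After pass 3: [2, 3, 9, 18, 21, 26] (1 swaps)
Total swaps: 8


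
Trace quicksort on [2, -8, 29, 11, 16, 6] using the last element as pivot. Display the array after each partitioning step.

Partition 1: pivot=6 at index 2 -> [2, -8, 6, 11, 16, 29]
Partition 2: pivot=-8 at index 0 -> [-8, 2, 6, 11, 16, 29]
Partition 3: pivot=29 at index 5 -> [-8, 2, 6, 11, 16, 29]
Partition 4: pivot=16 at index 4 -> [-8, 2, 6, 11, 16, 29]


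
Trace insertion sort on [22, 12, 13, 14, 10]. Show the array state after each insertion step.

First element 22 is already 'sorted'
Insert 12: shifted 1 elements -> [12, 22, 13, 14, 10]
Insert 13: shifted 1 elements -> [12, 13, 22, 14, 10]
Insert 14: shifted 1 elements -> [12, 13, 14, 22, 10]
Insert 10: shifted 4 elements -> [10, 12, 13, 14, 22]


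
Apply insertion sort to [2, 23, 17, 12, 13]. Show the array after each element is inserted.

First element 2 is already 'sorted'
Insert 23: shifted 0 elements -> [2, 23, 17, 12, 13]
Insert 17: shifted 1 elements -> [2, 17, 23, 12, 13]
Insert 12: shifted 2 elements -> [2, 12, 17, 23, 13]
Insert 13: shifted 2 elements -> [2, 12, 13, 17, 23]


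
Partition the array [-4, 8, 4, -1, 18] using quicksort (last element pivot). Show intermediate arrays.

Partition 1: pivot=18 at index 4 -> [-4, 8, 4, -1, 18]
Partition 2: pivot=-1 at index 1 -> [-4, -1, 4, 8, 18]
Partition 3: pivot=8 at index 3 -> [-4, -1, 4, 8, 18]


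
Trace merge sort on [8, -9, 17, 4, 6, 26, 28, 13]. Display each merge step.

Divide and conquer:
  Merge [8] + [-9] -> [-9, 8]
  Merge [17] + [4] -> [4, 17]
  Merge [-9, 8] + [4, 17] -> [-9, 4, 8, 17]
  Merge [6] + [26] -> [6, 26]
  Merge [28] + [13] -> [13, 28]
  Merge [6, 26] + [13, 28] -> [6, 13, 26, 28]
  Merge [-9, 4, 8, 17] + [6, 13, 26, 28] -> [-9, 4, 6, 8, 13, 17, 26, 28]


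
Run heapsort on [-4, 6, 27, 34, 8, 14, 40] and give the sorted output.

Build heap: [40, 34, 27, 6, 8, 14, -4]
Extract 40: [34, 8, 27, 6, -4, 14, 40]
Extract 34: [27, 8, 14, 6, -4, 34, 40]
Extract 27: [14, 8, -4, 6, 27, 34, 40]
Extract 14: [8, 6, -4, 14, 27, 34, 40]
Extract 8: [6, -4, 8, 14, 27, 34, 40]
Extract 6: [-4, 6, 8, 14, 27, 34, 40]


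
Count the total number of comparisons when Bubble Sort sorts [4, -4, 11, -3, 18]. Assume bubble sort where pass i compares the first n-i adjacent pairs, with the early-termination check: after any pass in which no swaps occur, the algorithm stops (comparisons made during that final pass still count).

Pass 1: compare adjacent pairs (0,1)..(3,4) = 4 comparison(s), 2 swap(s) -> [-4, 4, -3, 11, 18]
Pass 2: compare adjacent pairs (0,1)..(2,3) = 3 comparison(s), 1 swap(s) -> [-4, -3, 4, 11, 18]
Pass 3: compare adjacent pairs (0,1)..(1,2) = 2 comparison(s), 0 swap(s) -> [-4, -3, 4, 11, 18]
No swaps in this pass, so bubble sort stops here.
Total comparisons: 4 + 3 + 2 = 9


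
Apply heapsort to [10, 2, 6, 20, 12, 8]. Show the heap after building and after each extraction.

Build heap: [20, 12, 8, 2, 10, 6]
Extract 20: [12, 10, 8, 2, 6, 20]
Extract 12: [10, 6, 8, 2, 12, 20]
Extract 10: [8, 6, 2, 10, 12, 20]
Extract 8: [6, 2, 8, 10, 12, 20]
Extract 6: [2, 6, 8, 10, 12, 20]


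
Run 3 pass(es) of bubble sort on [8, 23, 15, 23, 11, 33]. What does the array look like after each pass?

After pass 1: [8, 15, 23, 11, 23, 33] (2 swaps)
After pass 2: [8, 15, 11, 23, 23, 33] (1 swaps)
After pass 3: [8, 11, 15, 23, 23, 33] (1 swaps)
Total swaps: 4


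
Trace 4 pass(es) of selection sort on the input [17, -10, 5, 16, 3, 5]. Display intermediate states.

Pass 1: Select minimum -10 at index 1, swap -> [-10, 17, 5, 16, 3, 5]
Pass 2: Select minimum 3 at index 4, swap -> [-10, 3, 5, 16, 17, 5]
Pass 3: Select minimum 5 at index 2, swap -> [-10, 3, 5, 16, 17, 5]
Pass 4: Select minimum 5 at index 5, swap -> [-10, 3, 5, 5, 17, 16]


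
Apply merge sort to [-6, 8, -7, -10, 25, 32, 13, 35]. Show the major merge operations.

Divide and conquer:
  Merge [-6] + [8] -> [-6, 8]
  Merge [-7] + [-10] -> [-10, -7]
  Merge [-6, 8] + [-10, -7] -> [-10, -7, -6, 8]
  Merge [25] + [32] -> [25, 32]
  Merge [13] + [35] -> [13, 35]
  Merge [25, 32] + [13, 35] -> [13, 25, 32, 35]
  Merge [-10, -7, -6, 8] + [13, 25, 32, 35] -> [-10, -7, -6, 8, 13, 25, 32, 35]


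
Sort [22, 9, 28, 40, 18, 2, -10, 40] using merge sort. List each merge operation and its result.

Divide and conquer:
  Merge [22] + [9] -> [9, 22]
  Merge [28] + [40] -> [28, 40]
  Merge [9, 22] + [28, 40] -> [9, 22, 28, 40]
  Merge [18] + [2] -> [2, 18]
  Merge [-10] + [40] -> [-10, 40]
  Merge [2, 18] + [-10, 40] -> [-10, 2, 18, 40]
  Merge [9, 22, 28, 40] + [-10, 2, 18, 40] -> [-10, 2, 9, 18, 22, 28, 40, 40]


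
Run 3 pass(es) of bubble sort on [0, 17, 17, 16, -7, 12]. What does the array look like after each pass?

After pass 1: [0, 17, 16, -7, 12, 17] (3 swaps)
After pass 2: [0, 16, -7, 12, 17, 17] (3 swaps)
After pass 3: [0, -7, 12, 16, 17, 17] (2 swaps)
Total swaps: 8


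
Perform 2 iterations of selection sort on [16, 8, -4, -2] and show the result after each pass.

Pass 1: Select minimum -4 at index 2, swap -> [-4, 8, 16, -2]
Pass 2: Select minimum -2 at index 3, swap -> [-4, -2, 16, 8]


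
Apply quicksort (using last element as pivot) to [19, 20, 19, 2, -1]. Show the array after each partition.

Partition 1: pivot=-1 at index 0 -> [-1, 20, 19, 2, 19]
Partition 2: pivot=19 at index 3 -> [-1, 19, 2, 19, 20]
Partition 3: pivot=2 at index 1 -> [-1, 2, 19, 19, 20]


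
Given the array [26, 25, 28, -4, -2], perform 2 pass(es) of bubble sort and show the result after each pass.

After pass 1: [25, 26, -4, -2, 28] (3 swaps)
After pass 2: [25, -4, -2, 26, 28] (2 swaps)
Total swaps: 5


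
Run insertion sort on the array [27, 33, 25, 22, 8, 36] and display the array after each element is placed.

First element 27 is already 'sorted'
Insert 33: shifted 0 elements -> [27, 33, 25, 22, 8, 36]
Insert 25: shifted 2 elements -> [25, 27, 33, 22, 8, 36]
Insert 22: shifted 3 elements -> [22, 25, 27, 33, 8, 36]
Insert 8: shifted 4 elements -> [8, 22, 25, 27, 33, 36]
Insert 36: shifted 0 elements -> [8, 22, 25, 27, 33, 36]


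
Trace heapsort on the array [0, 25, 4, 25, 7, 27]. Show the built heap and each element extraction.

Build heap: [27, 25, 4, 25, 7, 0]
Extract 27: [25, 25, 4, 0, 7, 27]
Extract 25: [25, 7, 4, 0, 25, 27]
Extract 25: [7, 0, 4, 25, 25, 27]
Extract 7: [4, 0, 7, 25, 25, 27]
Extract 4: [0, 4, 7, 25, 25, 27]


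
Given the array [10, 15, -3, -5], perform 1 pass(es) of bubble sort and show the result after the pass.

After pass 1: [10, -3, -5, 15] (2 swaps)
Total swaps: 2


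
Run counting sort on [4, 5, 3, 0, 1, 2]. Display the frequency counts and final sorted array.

Count array: [1, 1, 1, 1, 1, 1]
(count[i] = number of elements equal to i)
Cumulative count: [1, 2, 3, 4, 5, 6]
Sorted: [0, 1, 2, 3, 4, 5]


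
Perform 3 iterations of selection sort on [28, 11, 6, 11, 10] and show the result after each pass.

Pass 1: Select minimum 6 at index 2, swap -> [6, 11, 28, 11, 10]
Pass 2: Select minimum 10 at index 4, swap -> [6, 10, 28, 11, 11]
Pass 3: Select minimum 11 at index 3, swap -> [6, 10, 11, 28, 11]


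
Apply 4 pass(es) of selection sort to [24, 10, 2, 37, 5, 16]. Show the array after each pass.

Pass 1: Select minimum 2 at index 2, swap -> [2, 10, 24, 37, 5, 16]
Pass 2: Select minimum 5 at index 4, swap -> [2, 5, 24, 37, 10, 16]
Pass 3: Select minimum 10 at index 4, swap -> [2, 5, 10, 37, 24, 16]
Pass 4: Select minimum 16 at index 5, swap -> [2, 5, 10, 16, 24, 37]


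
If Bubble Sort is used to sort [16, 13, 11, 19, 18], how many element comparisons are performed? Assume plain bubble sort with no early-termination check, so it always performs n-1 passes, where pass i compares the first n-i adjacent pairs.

Pass 1: compare adjacent pairs (0,1)..(3,4) = 4 comparison(s), 3 swap(s) -> [13, 11, 16, 18, 19]
Pass 2: compare adjacent pairs (0,1)..(2,3) = 3 comparison(s), 1 swap(s) -> [11, 13, 16, 18, 19]
Pass 3: compare adjacent pairs (0,1)..(1,2) = 2 comparison(s), 0 swap(s) -> [11, 13, 16, 18, 19]
Pass 4: compare adjacent pairs (0,1)..(0,1) = 1 comparison(s), 0 swap(s) -> [11, 13, 16, 18, 19]
Total comparisons: 4 + 3 + 2 + 1 = 10


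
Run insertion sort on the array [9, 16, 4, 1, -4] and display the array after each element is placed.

First element 9 is already 'sorted'
Insert 16: shifted 0 elements -> [9, 16, 4, 1, -4]
Insert 4: shifted 2 elements -> [4, 9, 16, 1, -4]
Insert 1: shifted 3 elements -> [1, 4, 9, 16, -4]
Insert -4: shifted 4 elements -> [-4, 1, 4, 9, 16]


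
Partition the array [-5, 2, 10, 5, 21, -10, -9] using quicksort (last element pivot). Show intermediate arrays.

Partition 1: pivot=-9 at index 1 -> [-10, -9, 10, 5, 21, -5, 2]
Partition 2: pivot=2 at index 3 -> [-10, -9, -5, 2, 21, 10, 5]
Partition 3: pivot=5 at index 4 -> [-10, -9, -5, 2, 5, 10, 21]
Partition 4: pivot=21 at index 6 -> [-10, -9, -5, 2, 5, 10, 21]


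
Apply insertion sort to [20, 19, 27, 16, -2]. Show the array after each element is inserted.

First element 20 is already 'sorted'
Insert 19: shifted 1 elements -> [19, 20, 27, 16, -2]
Insert 27: shifted 0 elements -> [19, 20, 27, 16, -2]
Insert 16: shifted 3 elements -> [16, 19, 20, 27, -2]
Insert -2: shifted 4 elements -> [-2, 16, 19, 20, 27]


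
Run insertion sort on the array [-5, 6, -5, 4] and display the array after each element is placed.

First element -5 is already 'sorted'
Insert 6: shifted 0 elements -> [-5, 6, -5, 4]
Insert -5: shifted 1 elements -> [-5, -5, 6, 4]
Insert 4: shifted 1 elements -> [-5, -5, 4, 6]


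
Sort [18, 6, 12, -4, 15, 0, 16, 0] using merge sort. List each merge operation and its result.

Divide and conquer:
  Merge [18] + [6] -> [6, 18]
  Merge [12] + [-4] -> [-4, 12]
  Merge [6, 18] + [-4, 12] -> [-4, 6, 12, 18]
  Merge [15] + [0] -> [0, 15]
  Merge [16] + [0] -> [0, 16]
  Merge [0, 15] + [0, 16] -> [0, 0, 15, 16]
  Merge [-4, 6, 12, 18] + [0, 0, 15, 16] -> [-4, 0, 0, 6, 12, 15, 16, 18]


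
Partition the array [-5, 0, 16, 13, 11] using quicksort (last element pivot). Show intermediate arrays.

Partition 1: pivot=11 at index 2 -> [-5, 0, 11, 13, 16]
Partition 2: pivot=0 at index 1 -> [-5, 0, 11, 13, 16]
Partition 3: pivot=16 at index 4 -> [-5, 0, 11, 13, 16]


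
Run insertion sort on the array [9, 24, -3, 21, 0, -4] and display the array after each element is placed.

First element 9 is already 'sorted'
Insert 24: shifted 0 elements -> [9, 24, -3, 21, 0, -4]
Insert -3: shifted 2 elements -> [-3, 9, 24, 21, 0, -4]
Insert 21: shifted 1 elements -> [-3, 9, 21, 24, 0, -4]
Insert 0: shifted 3 elements -> [-3, 0, 9, 21, 24, -4]
Insert -4: shifted 5 elements -> [-4, -3, 0, 9, 21, 24]


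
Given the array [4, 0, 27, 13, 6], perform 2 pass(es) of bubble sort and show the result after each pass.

After pass 1: [0, 4, 13, 6, 27] (3 swaps)
After pass 2: [0, 4, 6, 13, 27] (1 swaps)
Total swaps: 4


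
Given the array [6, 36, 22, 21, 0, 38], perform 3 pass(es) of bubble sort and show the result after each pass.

After pass 1: [6, 22, 21, 0, 36, 38] (3 swaps)
After pass 2: [6, 21, 0, 22, 36, 38] (2 swaps)
After pass 3: [6, 0, 21, 22, 36, 38] (1 swaps)
Total swaps: 6


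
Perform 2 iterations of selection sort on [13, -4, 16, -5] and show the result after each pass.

Pass 1: Select minimum -5 at index 3, swap -> [-5, -4, 16, 13]
Pass 2: Select minimum -4 at index 1, swap -> [-5, -4, 16, 13]


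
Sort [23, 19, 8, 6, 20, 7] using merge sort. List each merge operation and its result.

Divide and conquer:
  Merge [19] + [8] -> [8, 19]
  Merge [23] + [8, 19] -> [8, 19, 23]
  Merge [20] + [7] -> [7, 20]
  Merge [6] + [7, 20] -> [6, 7, 20]
  Merge [8, 19, 23] + [6, 7, 20] -> [6, 7, 8, 19, 20, 23]


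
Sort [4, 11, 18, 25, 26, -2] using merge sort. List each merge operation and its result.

Divide and conquer:
  Merge [11] + [18] -> [11, 18]
  Merge [4] + [11, 18] -> [4, 11, 18]
  Merge [26] + [-2] -> [-2, 26]
  Merge [25] + [-2, 26] -> [-2, 25, 26]
  Merge [4, 11, 18] + [-2, 25, 26] -> [-2, 4, 11, 18, 25, 26]


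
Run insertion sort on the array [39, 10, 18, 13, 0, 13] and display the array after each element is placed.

First element 39 is already 'sorted'
Insert 10: shifted 1 elements -> [10, 39, 18, 13, 0, 13]
Insert 18: shifted 1 elements -> [10, 18, 39, 13, 0, 13]
Insert 13: shifted 2 elements -> [10, 13, 18, 39, 0, 13]
Insert 0: shifted 4 elements -> [0, 10, 13, 18, 39, 13]
Insert 13: shifted 2 elements -> [0, 10, 13, 13, 18, 39]


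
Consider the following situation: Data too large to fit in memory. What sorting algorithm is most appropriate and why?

Best choice: External merge sort
Reason: Minimizes disk I/O by sequential reads/writes


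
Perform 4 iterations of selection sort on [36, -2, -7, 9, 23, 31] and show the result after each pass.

Pass 1: Select minimum -7 at index 2, swap -> [-7, -2, 36, 9, 23, 31]
Pass 2: Select minimum -2 at index 1, swap -> [-7, -2, 36, 9, 23, 31]
Pass 3: Select minimum 9 at index 3, swap -> [-7, -2, 9, 36, 23, 31]
Pass 4: Select minimum 23 at index 4, swap -> [-7, -2, 9, 23, 36, 31]


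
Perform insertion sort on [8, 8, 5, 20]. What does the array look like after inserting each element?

First element 8 is already 'sorted'
Insert 8: shifted 0 elements -> [8, 8, 5, 20]
Insert 5: shifted 2 elements -> [5, 8, 8, 20]
Insert 20: shifted 0 elements -> [5, 8, 8, 20]


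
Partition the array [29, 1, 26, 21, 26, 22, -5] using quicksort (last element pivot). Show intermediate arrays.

Partition 1: pivot=-5 at index 0 -> [-5, 1, 26, 21, 26, 22, 29]
Partition 2: pivot=29 at index 6 -> [-5, 1, 26, 21, 26, 22, 29]
Partition 3: pivot=22 at index 3 -> [-5, 1, 21, 22, 26, 26, 29]
Partition 4: pivot=21 at index 2 -> [-5, 1, 21, 22, 26, 26, 29]
Partition 5: pivot=26 at index 5 -> [-5, 1, 21, 22, 26, 26, 29]


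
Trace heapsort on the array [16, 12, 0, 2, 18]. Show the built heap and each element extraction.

Build heap: [18, 16, 0, 2, 12]
Extract 18: [16, 12, 0, 2, 18]
Extract 16: [12, 2, 0, 16, 18]
Extract 12: [2, 0, 12, 16, 18]
Extract 2: [0, 2, 12, 16, 18]


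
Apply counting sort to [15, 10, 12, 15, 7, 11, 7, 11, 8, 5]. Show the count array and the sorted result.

Count array: [0, 0, 0, 0, 0, 1, 0, 2, 1, 0, 1, 2, 1, 0, 0, 2]
(count[i] = number of elements equal to i)
Cumulative count: [0, 0, 0, 0, 0, 1, 1, 3, 4, 4, 5, 7, 8, 8, 8, 10]
Sorted: [5, 7, 7, 8, 10, 11, 11, 12, 15, 15]


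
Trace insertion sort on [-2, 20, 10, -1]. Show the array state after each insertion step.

First element -2 is already 'sorted'
Insert 20: shifted 0 elements -> [-2, 20, 10, -1]
Insert 10: shifted 1 elements -> [-2, 10, 20, -1]
Insert -1: shifted 2 elements -> [-2, -1, 10, 20]


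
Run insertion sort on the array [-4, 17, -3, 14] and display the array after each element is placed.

First element -4 is already 'sorted'
Insert 17: shifted 0 elements -> [-4, 17, -3, 14]
Insert -3: shifted 1 elements -> [-4, -3, 17, 14]
Insert 14: shifted 1 elements -> [-4, -3, 14, 17]


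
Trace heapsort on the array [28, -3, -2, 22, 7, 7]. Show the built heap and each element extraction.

Build heap: [28, 22, 7, -3, 7, -2]
Extract 28: [22, 7, 7, -3, -2, 28]
Extract 22: [7, -2, 7, -3, 22, 28]
Extract 7: [7, -2, -3, 7, 22, 28]
Extract 7: [-2, -3, 7, 7, 22, 28]
Extract -2: [-3, -2, 7, 7, 22, 28]


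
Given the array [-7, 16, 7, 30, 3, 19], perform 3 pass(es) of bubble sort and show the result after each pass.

After pass 1: [-7, 7, 16, 3, 19, 30] (3 swaps)
After pass 2: [-7, 7, 3, 16, 19, 30] (1 swaps)
After pass 3: [-7, 3, 7, 16, 19, 30] (1 swaps)
Total swaps: 5


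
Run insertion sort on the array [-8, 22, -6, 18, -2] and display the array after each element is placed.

First element -8 is already 'sorted'
Insert 22: shifted 0 elements -> [-8, 22, -6, 18, -2]
Insert -6: shifted 1 elements -> [-8, -6, 22, 18, -2]
Insert 18: shifted 1 elements -> [-8, -6, 18, 22, -2]
Insert -2: shifted 2 elements -> [-8, -6, -2, 18, 22]


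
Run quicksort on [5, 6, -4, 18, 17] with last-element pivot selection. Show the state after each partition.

Partition 1: pivot=17 at index 3 -> [5, 6, -4, 17, 18]
Partition 2: pivot=-4 at index 0 -> [-4, 6, 5, 17, 18]
Partition 3: pivot=5 at index 1 -> [-4, 5, 6, 17, 18]


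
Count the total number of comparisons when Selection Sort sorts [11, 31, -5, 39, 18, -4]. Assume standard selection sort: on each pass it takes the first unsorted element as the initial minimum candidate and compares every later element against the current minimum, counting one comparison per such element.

Pass 1: scan indices 1..5 for the minimum = 5 comparison(s); min is -5, place at index 0 -> [-5, 31, 11, 39, 18, -4]
Pass 2: scan indices 2..5 for the minimum = 4 comparison(s); min is -4, place at index 1 -> [-5, -4, 11, 39, 18, 31]
Pass 3: scan indices 3..5 for the minimum = 3 comparison(s); min is 11, place at index 2 -> [-5, -4, 11, 39, 18, 31]
Pass 4: scan indices 4..5 for the minimum = 2 comparison(s); min is 18, place at index 3 -> [-5, -4, 11, 18, 39, 31]
Pass 5: scan indices 5..5 for the minimum = 1 comparison(s); min is 31, place at index 4 -> [-5, -4, 11, 18, 31, 39]
Selection sort always scans the whole unsorted suffix, so the count is (n-1) + (n-2) + ... + 1 = n(n-1)/2 = 6*5/2 = 15 regardless of the input order.
Total comparisons: 5 + 4 + 3 + 2 + 1 = 15


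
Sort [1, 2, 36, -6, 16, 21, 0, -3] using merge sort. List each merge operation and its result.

Divide and conquer:
  Merge [1] + [2] -> [1, 2]
  Merge [36] + [-6] -> [-6, 36]
  Merge [1, 2] + [-6, 36] -> [-6, 1, 2, 36]
  Merge [16] + [21] -> [16, 21]
  Merge [0] + [-3] -> [-3, 0]
  Merge [16, 21] + [-3, 0] -> [-3, 0, 16, 21]
  Merge [-6, 1, 2, 36] + [-3, 0, 16, 21] -> [-6, -3, 0, 1, 2, 16, 21, 36]


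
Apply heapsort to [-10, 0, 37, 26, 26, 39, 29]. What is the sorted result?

Build heap: [39, 26, 37, 0, 26, -10, 29]
Extract 39: [37, 26, 29, 0, 26, -10, 39]
Extract 37: [29, 26, -10, 0, 26, 37, 39]
Extract 29: [26, 26, -10, 0, 29, 37, 39]
Extract 26: [26, 0, -10, 26, 29, 37, 39]
Extract 26: [0, -10, 26, 26, 29, 37, 39]
Extract 0: [-10, 0, 26, 26, 29, 37, 39]


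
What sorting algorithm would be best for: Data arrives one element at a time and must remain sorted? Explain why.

Best choice: Insertion sort
Reason: Insertion sort naturally handles online/streaming input by inserting each new element into sorted position


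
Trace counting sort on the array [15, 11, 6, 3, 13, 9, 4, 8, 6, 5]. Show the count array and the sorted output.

Count array: [0, 0, 0, 1, 1, 1, 2, 0, 1, 1, 0, 1, 0, 1, 0, 1]
(count[i] = number of elements equal to i)
Cumulative count: [0, 0, 0, 1, 2, 3, 5, 5, 6, 7, 7, 8, 8, 9, 9, 10]
Sorted: [3, 4, 5, 6, 6, 8, 9, 11, 13, 15]


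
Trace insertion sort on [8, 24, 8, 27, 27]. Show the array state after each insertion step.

First element 8 is already 'sorted'
Insert 24: shifted 0 elements -> [8, 24, 8, 27, 27]
Insert 8: shifted 1 elements -> [8, 8, 24, 27, 27]
Insert 27: shifted 0 elements -> [8, 8, 24, 27, 27]
Insert 27: shifted 0 elements -> [8, 8, 24, 27, 27]


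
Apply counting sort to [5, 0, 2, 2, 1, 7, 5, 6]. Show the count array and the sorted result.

Count array: [1, 1, 2, 0, 0, 2, 1, 1]
(count[i] = number of elements equal to i)
Cumulative count: [1, 2, 4, 4, 4, 6, 7, 8]
Sorted: [0, 1, 2, 2, 5, 5, 6, 7]


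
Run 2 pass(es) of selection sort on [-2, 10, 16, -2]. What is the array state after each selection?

Pass 1: Select minimum -2 at index 0, swap -> [-2, 10, 16, -2]
Pass 2: Select minimum -2 at index 3, swap -> [-2, -2, 16, 10]


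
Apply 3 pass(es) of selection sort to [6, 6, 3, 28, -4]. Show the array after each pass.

Pass 1: Select minimum -4 at index 4, swap -> [-4, 6, 3, 28, 6]
Pass 2: Select minimum 3 at index 2, swap -> [-4, 3, 6, 28, 6]
Pass 3: Select minimum 6 at index 2, swap -> [-4, 3, 6, 28, 6]


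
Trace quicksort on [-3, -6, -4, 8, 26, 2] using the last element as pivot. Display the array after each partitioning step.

Partition 1: pivot=2 at index 3 -> [-3, -6, -4, 2, 26, 8]
Partition 2: pivot=-4 at index 1 -> [-6, -4, -3, 2, 26, 8]
Partition 3: pivot=8 at index 4 -> [-6, -4, -3, 2, 8, 26]


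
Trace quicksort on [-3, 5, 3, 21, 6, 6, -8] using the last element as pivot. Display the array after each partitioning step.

Partition 1: pivot=-8 at index 0 -> [-8, 5, 3, 21, 6, 6, -3]
Partition 2: pivot=-3 at index 1 -> [-8, -3, 3, 21, 6, 6, 5]
Partition 3: pivot=5 at index 3 -> [-8, -3, 3, 5, 6, 6, 21]
Partition 4: pivot=21 at index 6 -> [-8, -3, 3, 5, 6, 6, 21]
Partition 5: pivot=6 at index 5 -> [-8, -3, 3, 5, 6, 6, 21]


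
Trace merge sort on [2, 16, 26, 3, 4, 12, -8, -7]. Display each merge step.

Divide and conquer:
  Merge [2] + [16] -> [2, 16]
  Merge [26] + [3] -> [3, 26]
  Merge [2, 16] + [3, 26] -> [2, 3, 16, 26]
  Merge [4] + [12] -> [4, 12]
  Merge [-8] + [-7] -> [-8, -7]
  Merge [4, 12] + [-8, -7] -> [-8, -7, 4, 12]
  Merge [2, 3, 16, 26] + [-8, -7, 4, 12] -> [-8, -7, 2, 3, 4, 12, 16, 26]


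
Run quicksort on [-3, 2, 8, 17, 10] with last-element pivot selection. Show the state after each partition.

Partition 1: pivot=10 at index 3 -> [-3, 2, 8, 10, 17]
Partition 2: pivot=8 at index 2 -> [-3, 2, 8, 10, 17]
Partition 3: pivot=2 at index 1 -> [-3, 2, 8, 10, 17]


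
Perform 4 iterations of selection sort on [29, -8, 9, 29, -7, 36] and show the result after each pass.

Pass 1: Select minimum -8 at index 1, swap -> [-8, 29, 9, 29, -7, 36]
Pass 2: Select minimum -7 at index 4, swap -> [-8, -7, 9, 29, 29, 36]
Pass 3: Select minimum 9 at index 2, swap -> [-8, -7, 9, 29, 29, 36]
Pass 4: Select minimum 29 at index 3, swap -> [-8, -7, 9, 29, 29, 36]


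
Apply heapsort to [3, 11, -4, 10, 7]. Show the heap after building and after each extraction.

Build heap: [11, 10, -4, 3, 7]
Extract 11: [10, 7, -4, 3, 11]
Extract 10: [7, 3, -4, 10, 11]
Extract 7: [3, -4, 7, 10, 11]
Extract 3: [-4, 3, 7, 10, 11]


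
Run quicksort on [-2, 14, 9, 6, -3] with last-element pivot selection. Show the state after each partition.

Partition 1: pivot=-3 at index 0 -> [-3, 14, 9, 6, -2]
Partition 2: pivot=-2 at index 1 -> [-3, -2, 9, 6, 14]
Partition 3: pivot=14 at index 4 -> [-3, -2, 9, 6, 14]
Partition 4: pivot=6 at index 2 -> [-3, -2, 6, 9, 14]
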